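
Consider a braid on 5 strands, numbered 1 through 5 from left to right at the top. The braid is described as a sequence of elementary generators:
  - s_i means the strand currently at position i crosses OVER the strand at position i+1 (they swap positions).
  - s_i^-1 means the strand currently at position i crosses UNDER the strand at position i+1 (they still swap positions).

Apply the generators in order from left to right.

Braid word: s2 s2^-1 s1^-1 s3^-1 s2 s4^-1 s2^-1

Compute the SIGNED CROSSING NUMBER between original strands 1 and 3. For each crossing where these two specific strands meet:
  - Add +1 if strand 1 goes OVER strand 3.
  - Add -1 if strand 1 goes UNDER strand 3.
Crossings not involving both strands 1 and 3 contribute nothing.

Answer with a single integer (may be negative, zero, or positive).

Gen 1: crossing 2x3. Both 1&3? no. Sum: 0
Gen 2: crossing 3x2. Both 1&3? no. Sum: 0
Gen 3: crossing 1x2. Both 1&3? no. Sum: 0
Gen 4: crossing 3x4. Both 1&3? no. Sum: 0
Gen 5: crossing 1x4. Both 1&3? no. Sum: 0
Gen 6: crossing 3x5. Both 1&3? no. Sum: 0
Gen 7: crossing 4x1. Both 1&3? no. Sum: 0

Answer: 0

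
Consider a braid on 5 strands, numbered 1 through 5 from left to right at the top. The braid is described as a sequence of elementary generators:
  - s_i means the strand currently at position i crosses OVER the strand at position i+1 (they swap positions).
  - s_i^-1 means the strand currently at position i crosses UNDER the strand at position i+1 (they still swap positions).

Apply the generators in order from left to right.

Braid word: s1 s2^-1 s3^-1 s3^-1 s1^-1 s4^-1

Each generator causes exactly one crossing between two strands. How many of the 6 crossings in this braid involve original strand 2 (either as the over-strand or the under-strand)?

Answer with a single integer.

Answer: 2

Derivation:
Gen 1: crossing 1x2. Involves strand 2? yes. Count so far: 1
Gen 2: crossing 1x3. Involves strand 2? no. Count so far: 1
Gen 3: crossing 1x4. Involves strand 2? no. Count so far: 1
Gen 4: crossing 4x1. Involves strand 2? no. Count so far: 1
Gen 5: crossing 2x3. Involves strand 2? yes. Count so far: 2
Gen 6: crossing 4x5. Involves strand 2? no. Count so far: 2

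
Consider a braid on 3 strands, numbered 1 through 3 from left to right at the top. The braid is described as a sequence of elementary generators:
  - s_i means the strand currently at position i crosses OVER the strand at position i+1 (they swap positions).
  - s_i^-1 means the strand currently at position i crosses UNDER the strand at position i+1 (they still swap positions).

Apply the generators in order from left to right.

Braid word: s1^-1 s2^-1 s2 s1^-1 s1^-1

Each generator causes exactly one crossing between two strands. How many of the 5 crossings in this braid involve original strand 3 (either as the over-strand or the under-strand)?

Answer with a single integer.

Gen 1: crossing 1x2. Involves strand 3? no. Count so far: 0
Gen 2: crossing 1x3. Involves strand 3? yes. Count so far: 1
Gen 3: crossing 3x1. Involves strand 3? yes. Count so far: 2
Gen 4: crossing 2x1. Involves strand 3? no. Count so far: 2
Gen 5: crossing 1x2. Involves strand 3? no. Count so far: 2

Answer: 2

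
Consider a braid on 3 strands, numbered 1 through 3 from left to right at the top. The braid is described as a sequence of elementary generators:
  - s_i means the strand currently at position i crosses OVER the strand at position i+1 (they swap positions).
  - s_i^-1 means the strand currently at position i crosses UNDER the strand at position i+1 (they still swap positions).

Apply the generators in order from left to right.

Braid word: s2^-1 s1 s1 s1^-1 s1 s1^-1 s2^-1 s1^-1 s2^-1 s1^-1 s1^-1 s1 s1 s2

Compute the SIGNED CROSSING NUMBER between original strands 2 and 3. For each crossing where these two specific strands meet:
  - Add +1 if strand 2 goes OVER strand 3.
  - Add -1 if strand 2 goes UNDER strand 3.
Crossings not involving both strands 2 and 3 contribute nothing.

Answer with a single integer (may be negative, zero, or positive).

Answer: 0

Derivation:
Gen 1: 2 under 3. Both 2&3? yes. Contrib: -1. Sum: -1
Gen 2: crossing 1x3. Both 2&3? no. Sum: -1
Gen 3: crossing 3x1. Both 2&3? no. Sum: -1
Gen 4: crossing 1x3. Both 2&3? no. Sum: -1
Gen 5: crossing 3x1. Both 2&3? no. Sum: -1
Gen 6: crossing 1x3. Both 2&3? no. Sum: -1
Gen 7: crossing 1x2. Both 2&3? no. Sum: -1
Gen 8: 3 under 2. Both 2&3? yes. Contrib: +1. Sum: 0
Gen 9: crossing 3x1. Both 2&3? no. Sum: 0
Gen 10: crossing 2x1. Both 2&3? no. Sum: 0
Gen 11: crossing 1x2. Both 2&3? no. Sum: 0
Gen 12: crossing 2x1. Both 2&3? no. Sum: 0
Gen 13: crossing 1x2. Both 2&3? no. Sum: 0
Gen 14: crossing 1x3. Both 2&3? no. Sum: 0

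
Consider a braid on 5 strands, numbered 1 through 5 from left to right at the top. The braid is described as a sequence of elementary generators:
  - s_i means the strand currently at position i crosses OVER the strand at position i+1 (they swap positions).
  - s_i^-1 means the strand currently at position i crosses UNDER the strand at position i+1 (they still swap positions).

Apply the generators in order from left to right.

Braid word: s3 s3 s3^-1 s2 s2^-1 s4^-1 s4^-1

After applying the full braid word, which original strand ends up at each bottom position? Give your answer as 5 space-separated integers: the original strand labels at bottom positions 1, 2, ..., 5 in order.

Gen 1 (s3): strand 3 crosses over strand 4. Perm now: [1 2 4 3 5]
Gen 2 (s3): strand 4 crosses over strand 3. Perm now: [1 2 3 4 5]
Gen 3 (s3^-1): strand 3 crosses under strand 4. Perm now: [1 2 4 3 5]
Gen 4 (s2): strand 2 crosses over strand 4. Perm now: [1 4 2 3 5]
Gen 5 (s2^-1): strand 4 crosses under strand 2. Perm now: [1 2 4 3 5]
Gen 6 (s4^-1): strand 3 crosses under strand 5. Perm now: [1 2 4 5 3]
Gen 7 (s4^-1): strand 5 crosses under strand 3. Perm now: [1 2 4 3 5]

Answer: 1 2 4 3 5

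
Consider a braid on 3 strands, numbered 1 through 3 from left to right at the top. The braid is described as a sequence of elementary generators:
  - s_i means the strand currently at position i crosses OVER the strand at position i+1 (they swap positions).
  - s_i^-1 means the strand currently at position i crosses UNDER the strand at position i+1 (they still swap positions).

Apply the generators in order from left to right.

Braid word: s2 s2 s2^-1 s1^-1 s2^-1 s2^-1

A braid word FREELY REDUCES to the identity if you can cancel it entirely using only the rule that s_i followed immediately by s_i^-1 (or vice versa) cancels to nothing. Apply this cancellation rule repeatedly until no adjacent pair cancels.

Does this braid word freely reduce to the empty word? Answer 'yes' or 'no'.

Answer: no

Derivation:
Gen 1 (s2): push. Stack: [s2]
Gen 2 (s2): push. Stack: [s2 s2]
Gen 3 (s2^-1): cancels prior s2. Stack: [s2]
Gen 4 (s1^-1): push. Stack: [s2 s1^-1]
Gen 5 (s2^-1): push. Stack: [s2 s1^-1 s2^-1]
Gen 6 (s2^-1): push. Stack: [s2 s1^-1 s2^-1 s2^-1]
Reduced word: s2 s1^-1 s2^-1 s2^-1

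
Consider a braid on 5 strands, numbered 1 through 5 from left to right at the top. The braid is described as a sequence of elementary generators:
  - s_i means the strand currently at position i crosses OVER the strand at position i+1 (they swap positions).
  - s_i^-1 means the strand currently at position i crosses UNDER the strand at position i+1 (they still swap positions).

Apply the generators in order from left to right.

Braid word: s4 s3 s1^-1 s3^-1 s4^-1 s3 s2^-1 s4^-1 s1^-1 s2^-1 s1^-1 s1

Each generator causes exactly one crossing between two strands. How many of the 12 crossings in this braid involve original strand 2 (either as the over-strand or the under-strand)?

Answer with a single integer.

Answer: 3

Derivation:
Gen 1: crossing 4x5. Involves strand 2? no. Count so far: 0
Gen 2: crossing 3x5. Involves strand 2? no. Count so far: 0
Gen 3: crossing 1x2. Involves strand 2? yes. Count so far: 1
Gen 4: crossing 5x3. Involves strand 2? no. Count so far: 1
Gen 5: crossing 5x4. Involves strand 2? no. Count so far: 1
Gen 6: crossing 3x4. Involves strand 2? no. Count so far: 1
Gen 7: crossing 1x4. Involves strand 2? no. Count so far: 1
Gen 8: crossing 3x5. Involves strand 2? no. Count so far: 1
Gen 9: crossing 2x4. Involves strand 2? yes. Count so far: 2
Gen 10: crossing 2x1. Involves strand 2? yes. Count so far: 3
Gen 11: crossing 4x1. Involves strand 2? no. Count so far: 3
Gen 12: crossing 1x4. Involves strand 2? no. Count so far: 3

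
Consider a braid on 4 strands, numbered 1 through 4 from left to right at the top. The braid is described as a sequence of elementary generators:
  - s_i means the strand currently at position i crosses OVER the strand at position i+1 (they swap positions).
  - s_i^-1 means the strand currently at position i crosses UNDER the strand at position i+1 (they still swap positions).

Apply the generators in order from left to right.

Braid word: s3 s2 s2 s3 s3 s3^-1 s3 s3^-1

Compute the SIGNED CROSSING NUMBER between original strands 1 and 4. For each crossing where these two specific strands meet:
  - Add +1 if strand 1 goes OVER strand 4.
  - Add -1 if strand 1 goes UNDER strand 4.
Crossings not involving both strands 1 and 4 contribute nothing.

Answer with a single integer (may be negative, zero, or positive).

Gen 1: crossing 3x4. Both 1&4? no. Sum: 0
Gen 2: crossing 2x4. Both 1&4? no. Sum: 0
Gen 3: crossing 4x2. Both 1&4? no. Sum: 0
Gen 4: crossing 4x3. Both 1&4? no. Sum: 0
Gen 5: crossing 3x4. Both 1&4? no. Sum: 0
Gen 6: crossing 4x3. Both 1&4? no. Sum: 0
Gen 7: crossing 3x4. Both 1&4? no. Sum: 0
Gen 8: crossing 4x3. Both 1&4? no. Sum: 0

Answer: 0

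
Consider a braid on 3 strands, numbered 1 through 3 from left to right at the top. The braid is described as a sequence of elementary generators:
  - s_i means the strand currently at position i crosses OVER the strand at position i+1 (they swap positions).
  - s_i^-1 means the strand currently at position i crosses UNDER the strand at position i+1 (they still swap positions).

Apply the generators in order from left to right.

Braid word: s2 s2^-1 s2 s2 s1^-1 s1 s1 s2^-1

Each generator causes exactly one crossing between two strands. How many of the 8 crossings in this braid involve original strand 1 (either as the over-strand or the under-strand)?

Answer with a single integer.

Answer: 4

Derivation:
Gen 1: crossing 2x3. Involves strand 1? no. Count so far: 0
Gen 2: crossing 3x2. Involves strand 1? no. Count so far: 0
Gen 3: crossing 2x3. Involves strand 1? no. Count so far: 0
Gen 4: crossing 3x2. Involves strand 1? no. Count so far: 0
Gen 5: crossing 1x2. Involves strand 1? yes. Count so far: 1
Gen 6: crossing 2x1. Involves strand 1? yes. Count so far: 2
Gen 7: crossing 1x2. Involves strand 1? yes. Count so far: 3
Gen 8: crossing 1x3. Involves strand 1? yes. Count so far: 4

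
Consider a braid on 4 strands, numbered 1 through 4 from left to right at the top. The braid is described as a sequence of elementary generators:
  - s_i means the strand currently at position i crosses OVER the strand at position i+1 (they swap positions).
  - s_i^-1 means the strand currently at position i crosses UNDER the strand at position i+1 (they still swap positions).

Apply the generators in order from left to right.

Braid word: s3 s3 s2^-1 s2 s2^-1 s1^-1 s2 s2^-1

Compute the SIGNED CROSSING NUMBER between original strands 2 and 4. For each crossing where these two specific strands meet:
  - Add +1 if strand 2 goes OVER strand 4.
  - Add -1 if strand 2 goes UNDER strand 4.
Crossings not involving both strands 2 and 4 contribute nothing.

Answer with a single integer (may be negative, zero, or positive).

Gen 1: crossing 3x4. Both 2&4? no. Sum: 0
Gen 2: crossing 4x3. Both 2&4? no. Sum: 0
Gen 3: crossing 2x3. Both 2&4? no. Sum: 0
Gen 4: crossing 3x2. Both 2&4? no. Sum: 0
Gen 5: crossing 2x3. Both 2&4? no. Sum: 0
Gen 6: crossing 1x3. Both 2&4? no. Sum: 0
Gen 7: crossing 1x2. Both 2&4? no. Sum: 0
Gen 8: crossing 2x1. Both 2&4? no. Sum: 0

Answer: 0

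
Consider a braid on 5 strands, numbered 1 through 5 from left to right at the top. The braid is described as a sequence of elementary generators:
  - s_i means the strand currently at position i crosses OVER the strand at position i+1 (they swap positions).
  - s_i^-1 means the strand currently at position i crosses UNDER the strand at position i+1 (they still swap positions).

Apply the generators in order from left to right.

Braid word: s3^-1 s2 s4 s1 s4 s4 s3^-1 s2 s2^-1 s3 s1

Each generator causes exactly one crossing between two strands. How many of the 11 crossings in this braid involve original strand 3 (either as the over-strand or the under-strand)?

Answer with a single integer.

Answer: 4

Derivation:
Gen 1: crossing 3x4. Involves strand 3? yes. Count so far: 1
Gen 2: crossing 2x4. Involves strand 3? no. Count so far: 1
Gen 3: crossing 3x5. Involves strand 3? yes. Count so far: 2
Gen 4: crossing 1x4. Involves strand 3? no. Count so far: 2
Gen 5: crossing 5x3. Involves strand 3? yes. Count so far: 3
Gen 6: crossing 3x5. Involves strand 3? yes. Count so far: 4
Gen 7: crossing 2x5. Involves strand 3? no. Count so far: 4
Gen 8: crossing 1x5. Involves strand 3? no. Count so far: 4
Gen 9: crossing 5x1. Involves strand 3? no. Count so far: 4
Gen 10: crossing 5x2. Involves strand 3? no. Count so far: 4
Gen 11: crossing 4x1. Involves strand 3? no. Count so far: 4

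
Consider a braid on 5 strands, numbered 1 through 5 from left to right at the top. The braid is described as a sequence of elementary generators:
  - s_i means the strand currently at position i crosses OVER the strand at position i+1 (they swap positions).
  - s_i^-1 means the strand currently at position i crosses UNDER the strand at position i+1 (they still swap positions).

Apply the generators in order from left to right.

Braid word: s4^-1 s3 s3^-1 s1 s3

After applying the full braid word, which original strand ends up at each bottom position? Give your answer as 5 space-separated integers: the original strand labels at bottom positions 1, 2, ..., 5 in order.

Gen 1 (s4^-1): strand 4 crosses under strand 5. Perm now: [1 2 3 5 4]
Gen 2 (s3): strand 3 crosses over strand 5. Perm now: [1 2 5 3 4]
Gen 3 (s3^-1): strand 5 crosses under strand 3. Perm now: [1 2 3 5 4]
Gen 4 (s1): strand 1 crosses over strand 2. Perm now: [2 1 3 5 4]
Gen 5 (s3): strand 3 crosses over strand 5. Perm now: [2 1 5 3 4]

Answer: 2 1 5 3 4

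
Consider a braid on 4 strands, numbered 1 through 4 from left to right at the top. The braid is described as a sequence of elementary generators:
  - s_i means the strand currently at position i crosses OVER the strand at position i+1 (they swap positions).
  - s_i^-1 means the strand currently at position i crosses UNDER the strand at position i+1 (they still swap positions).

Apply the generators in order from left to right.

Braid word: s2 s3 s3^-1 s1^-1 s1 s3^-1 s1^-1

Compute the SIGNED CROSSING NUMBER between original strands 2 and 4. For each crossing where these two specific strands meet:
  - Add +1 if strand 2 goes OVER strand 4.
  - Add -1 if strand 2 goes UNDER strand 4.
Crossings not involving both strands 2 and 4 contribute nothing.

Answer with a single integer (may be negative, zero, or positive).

Answer: 1

Derivation:
Gen 1: crossing 2x3. Both 2&4? no. Sum: 0
Gen 2: 2 over 4. Both 2&4? yes. Contrib: +1. Sum: 1
Gen 3: 4 under 2. Both 2&4? yes. Contrib: +1. Sum: 2
Gen 4: crossing 1x3. Both 2&4? no. Sum: 2
Gen 5: crossing 3x1. Both 2&4? no. Sum: 2
Gen 6: 2 under 4. Both 2&4? yes. Contrib: -1. Sum: 1
Gen 7: crossing 1x3. Both 2&4? no. Sum: 1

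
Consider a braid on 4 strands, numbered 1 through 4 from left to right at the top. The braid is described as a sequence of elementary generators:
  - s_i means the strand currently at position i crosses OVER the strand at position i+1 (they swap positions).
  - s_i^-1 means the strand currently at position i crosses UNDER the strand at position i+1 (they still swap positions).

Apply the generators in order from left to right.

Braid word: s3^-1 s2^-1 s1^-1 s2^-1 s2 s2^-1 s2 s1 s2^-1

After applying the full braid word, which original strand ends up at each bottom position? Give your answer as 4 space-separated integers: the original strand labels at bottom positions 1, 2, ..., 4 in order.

Gen 1 (s3^-1): strand 3 crosses under strand 4. Perm now: [1 2 4 3]
Gen 2 (s2^-1): strand 2 crosses under strand 4. Perm now: [1 4 2 3]
Gen 3 (s1^-1): strand 1 crosses under strand 4. Perm now: [4 1 2 3]
Gen 4 (s2^-1): strand 1 crosses under strand 2. Perm now: [4 2 1 3]
Gen 5 (s2): strand 2 crosses over strand 1. Perm now: [4 1 2 3]
Gen 6 (s2^-1): strand 1 crosses under strand 2. Perm now: [4 2 1 3]
Gen 7 (s2): strand 2 crosses over strand 1. Perm now: [4 1 2 3]
Gen 8 (s1): strand 4 crosses over strand 1. Perm now: [1 4 2 3]
Gen 9 (s2^-1): strand 4 crosses under strand 2. Perm now: [1 2 4 3]

Answer: 1 2 4 3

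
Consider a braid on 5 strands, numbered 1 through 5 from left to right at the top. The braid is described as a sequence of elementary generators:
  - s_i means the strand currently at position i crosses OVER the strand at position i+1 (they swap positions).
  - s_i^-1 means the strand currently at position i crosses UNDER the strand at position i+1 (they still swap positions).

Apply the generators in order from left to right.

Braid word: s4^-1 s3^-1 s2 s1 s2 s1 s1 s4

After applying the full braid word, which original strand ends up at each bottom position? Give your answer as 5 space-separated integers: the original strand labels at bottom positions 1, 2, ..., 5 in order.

Answer: 5 2 1 4 3

Derivation:
Gen 1 (s4^-1): strand 4 crosses under strand 5. Perm now: [1 2 3 5 4]
Gen 2 (s3^-1): strand 3 crosses under strand 5. Perm now: [1 2 5 3 4]
Gen 3 (s2): strand 2 crosses over strand 5. Perm now: [1 5 2 3 4]
Gen 4 (s1): strand 1 crosses over strand 5. Perm now: [5 1 2 3 4]
Gen 5 (s2): strand 1 crosses over strand 2. Perm now: [5 2 1 3 4]
Gen 6 (s1): strand 5 crosses over strand 2. Perm now: [2 5 1 3 4]
Gen 7 (s1): strand 2 crosses over strand 5. Perm now: [5 2 1 3 4]
Gen 8 (s4): strand 3 crosses over strand 4. Perm now: [5 2 1 4 3]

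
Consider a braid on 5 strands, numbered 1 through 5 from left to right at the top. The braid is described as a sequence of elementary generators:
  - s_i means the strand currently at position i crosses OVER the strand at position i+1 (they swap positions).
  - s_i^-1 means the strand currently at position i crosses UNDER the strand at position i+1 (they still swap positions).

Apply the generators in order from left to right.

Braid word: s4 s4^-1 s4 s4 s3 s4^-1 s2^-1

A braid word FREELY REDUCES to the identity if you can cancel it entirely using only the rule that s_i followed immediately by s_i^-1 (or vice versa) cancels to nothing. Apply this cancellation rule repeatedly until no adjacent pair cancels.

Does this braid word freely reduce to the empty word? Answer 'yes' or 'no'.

Answer: no

Derivation:
Gen 1 (s4): push. Stack: [s4]
Gen 2 (s4^-1): cancels prior s4. Stack: []
Gen 3 (s4): push. Stack: [s4]
Gen 4 (s4): push. Stack: [s4 s4]
Gen 5 (s3): push. Stack: [s4 s4 s3]
Gen 6 (s4^-1): push. Stack: [s4 s4 s3 s4^-1]
Gen 7 (s2^-1): push. Stack: [s4 s4 s3 s4^-1 s2^-1]
Reduced word: s4 s4 s3 s4^-1 s2^-1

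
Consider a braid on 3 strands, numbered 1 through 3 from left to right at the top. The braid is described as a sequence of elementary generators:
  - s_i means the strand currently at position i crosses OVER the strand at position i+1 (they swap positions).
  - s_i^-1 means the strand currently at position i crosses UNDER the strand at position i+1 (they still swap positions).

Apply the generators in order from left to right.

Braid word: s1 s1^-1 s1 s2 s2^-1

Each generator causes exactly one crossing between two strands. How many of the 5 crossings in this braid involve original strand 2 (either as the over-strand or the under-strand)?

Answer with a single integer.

Answer: 3

Derivation:
Gen 1: crossing 1x2. Involves strand 2? yes. Count so far: 1
Gen 2: crossing 2x1. Involves strand 2? yes. Count so far: 2
Gen 3: crossing 1x2. Involves strand 2? yes. Count so far: 3
Gen 4: crossing 1x3. Involves strand 2? no. Count so far: 3
Gen 5: crossing 3x1. Involves strand 2? no. Count so far: 3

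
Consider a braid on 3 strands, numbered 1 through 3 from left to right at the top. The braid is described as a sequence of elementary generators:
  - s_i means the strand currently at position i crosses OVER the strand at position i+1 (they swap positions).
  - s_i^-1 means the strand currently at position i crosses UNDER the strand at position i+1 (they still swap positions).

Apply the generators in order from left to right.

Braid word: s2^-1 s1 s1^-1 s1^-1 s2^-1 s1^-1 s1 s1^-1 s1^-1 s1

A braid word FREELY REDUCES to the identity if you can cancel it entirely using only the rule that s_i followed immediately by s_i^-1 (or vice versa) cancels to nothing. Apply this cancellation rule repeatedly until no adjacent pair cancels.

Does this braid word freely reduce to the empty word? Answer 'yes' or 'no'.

Answer: no

Derivation:
Gen 1 (s2^-1): push. Stack: [s2^-1]
Gen 2 (s1): push. Stack: [s2^-1 s1]
Gen 3 (s1^-1): cancels prior s1. Stack: [s2^-1]
Gen 4 (s1^-1): push. Stack: [s2^-1 s1^-1]
Gen 5 (s2^-1): push. Stack: [s2^-1 s1^-1 s2^-1]
Gen 6 (s1^-1): push. Stack: [s2^-1 s1^-1 s2^-1 s1^-1]
Gen 7 (s1): cancels prior s1^-1. Stack: [s2^-1 s1^-1 s2^-1]
Gen 8 (s1^-1): push. Stack: [s2^-1 s1^-1 s2^-1 s1^-1]
Gen 9 (s1^-1): push. Stack: [s2^-1 s1^-1 s2^-1 s1^-1 s1^-1]
Gen 10 (s1): cancels prior s1^-1. Stack: [s2^-1 s1^-1 s2^-1 s1^-1]
Reduced word: s2^-1 s1^-1 s2^-1 s1^-1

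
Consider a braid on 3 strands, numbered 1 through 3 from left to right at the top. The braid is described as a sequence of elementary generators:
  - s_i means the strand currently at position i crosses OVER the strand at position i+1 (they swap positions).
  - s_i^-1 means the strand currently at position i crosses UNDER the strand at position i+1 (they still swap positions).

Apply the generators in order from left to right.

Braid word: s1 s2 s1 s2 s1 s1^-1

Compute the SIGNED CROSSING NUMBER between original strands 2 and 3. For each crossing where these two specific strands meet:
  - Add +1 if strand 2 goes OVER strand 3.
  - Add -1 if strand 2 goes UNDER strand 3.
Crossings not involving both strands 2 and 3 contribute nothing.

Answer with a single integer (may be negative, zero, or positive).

Answer: 1

Derivation:
Gen 1: crossing 1x2. Both 2&3? no. Sum: 0
Gen 2: crossing 1x3. Both 2&3? no. Sum: 0
Gen 3: 2 over 3. Both 2&3? yes. Contrib: +1. Sum: 1
Gen 4: crossing 2x1. Both 2&3? no. Sum: 1
Gen 5: crossing 3x1. Both 2&3? no. Sum: 1
Gen 6: crossing 1x3. Both 2&3? no. Sum: 1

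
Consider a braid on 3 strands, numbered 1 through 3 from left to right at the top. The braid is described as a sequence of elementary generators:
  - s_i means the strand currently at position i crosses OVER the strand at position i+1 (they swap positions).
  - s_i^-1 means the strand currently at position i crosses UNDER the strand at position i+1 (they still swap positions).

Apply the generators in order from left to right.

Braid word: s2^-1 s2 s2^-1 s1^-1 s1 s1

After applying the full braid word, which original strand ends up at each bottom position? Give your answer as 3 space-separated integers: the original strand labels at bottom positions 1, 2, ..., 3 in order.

Answer: 3 1 2

Derivation:
Gen 1 (s2^-1): strand 2 crosses under strand 3. Perm now: [1 3 2]
Gen 2 (s2): strand 3 crosses over strand 2. Perm now: [1 2 3]
Gen 3 (s2^-1): strand 2 crosses under strand 3. Perm now: [1 3 2]
Gen 4 (s1^-1): strand 1 crosses under strand 3. Perm now: [3 1 2]
Gen 5 (s1): strand 3 crosses over strand 1. Perm now: [1 3 2]
Gen 6 (s1): strand 1 crosses over strand 3. Perm now: [3 1 2]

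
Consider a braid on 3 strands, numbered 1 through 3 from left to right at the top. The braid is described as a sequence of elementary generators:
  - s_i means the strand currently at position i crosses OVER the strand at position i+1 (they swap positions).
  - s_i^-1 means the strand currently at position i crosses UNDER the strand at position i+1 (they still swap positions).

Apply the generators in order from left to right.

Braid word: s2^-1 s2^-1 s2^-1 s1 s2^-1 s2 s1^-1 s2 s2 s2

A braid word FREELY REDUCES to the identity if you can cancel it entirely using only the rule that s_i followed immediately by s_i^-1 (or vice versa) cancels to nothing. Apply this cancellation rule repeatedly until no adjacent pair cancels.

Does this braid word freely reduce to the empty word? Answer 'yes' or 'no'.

Gen 1 (s2^-1): push. Stack: [s2^-1]
Gen 2 (s2^-1): push. Stack: [s2^-1 s2^-1]
Gen 3 (s2^-1): push. Stack: [s2^-1 s2^-1 s2^-1]
Gen 4 (s1): push. Stack: [s2^-1 s2^-1 s2^-1 s1]
Gen 5 (s2^-1): push. Stack: [s2^-1 s2^-1 s2^-1 s1 s2^-1]
Gen 6 (s2): cancels prior s2^-1. Stack: [s2^-1 s2^-1 s2^-1 s1]
Gen 7 (s1^-1): cancels prior s1. Stack: [s2^-1 s2^-1 s2^-1]
Gen 8 (s2): cancels prior s2^-1. Stack: [s2^-1 s2^-1]
Gen 9 (s2): cancels prior s2^-1. Stack: [s2^-1]
Gen 10 (s2): cancels prior s2^-1. Stack: []
Reduced word: (empty)

Answer: yes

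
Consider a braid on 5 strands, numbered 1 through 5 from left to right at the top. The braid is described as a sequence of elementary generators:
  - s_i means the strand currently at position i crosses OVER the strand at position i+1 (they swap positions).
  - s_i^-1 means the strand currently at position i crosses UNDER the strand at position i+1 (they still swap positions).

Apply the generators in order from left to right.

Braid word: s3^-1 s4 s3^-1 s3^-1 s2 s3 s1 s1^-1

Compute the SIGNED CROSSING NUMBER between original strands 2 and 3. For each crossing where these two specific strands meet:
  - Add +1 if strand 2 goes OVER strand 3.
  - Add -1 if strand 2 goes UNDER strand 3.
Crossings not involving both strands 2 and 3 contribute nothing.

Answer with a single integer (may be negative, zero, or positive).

Gen 1: crossing 3x4. Both 2&3? no. Sum: 0
Gen 2: crossing 3x5. Both 2&3? no. Sum: 0
Gen 3: crossing 4x5. Both 2&3? no. Sum: 0
Gen 4: crossing 5x4. Both 2&3? no. Sum: 0
Gen 5: crossing 2x4. Both 2&3? no. Sum: 0
Gen 6: crossing 2x5. Both 2&3? no. Sum: 0
Gen 7: crossing 1x4. Both 2&3? no. Sum: 0
Gen 8: crossing 4x1. Both 2&3? no. Sum: 0

Answer: 0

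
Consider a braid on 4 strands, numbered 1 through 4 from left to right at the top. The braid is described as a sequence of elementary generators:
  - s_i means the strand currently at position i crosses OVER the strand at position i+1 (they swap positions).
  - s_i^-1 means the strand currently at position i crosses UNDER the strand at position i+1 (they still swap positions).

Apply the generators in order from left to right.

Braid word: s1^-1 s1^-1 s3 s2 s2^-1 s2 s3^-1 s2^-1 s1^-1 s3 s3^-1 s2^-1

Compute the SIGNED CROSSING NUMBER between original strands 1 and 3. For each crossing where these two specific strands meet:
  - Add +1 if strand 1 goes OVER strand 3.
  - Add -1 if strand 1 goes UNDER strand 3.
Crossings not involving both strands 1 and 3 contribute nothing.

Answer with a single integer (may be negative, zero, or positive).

Answer: -1

Derivation:
Gen 1: crossing 1x2. Both 1&3? no. Sum: 0
Gen 2: crossing 2x1. Both 1&3? no. Sum: 0
Gen 3: crossing 3x4. Both 1&3? no. Sum: 0
Gen 4: crossing 2x4. Both 1&3? no. Sum: 0
Gen 5: crossing 4x2. Both 1&3? no. Sum: 0
Gen 6: crossing 2x4. Both 1&3? no. Sum: 0
Gen 7: crossing 2x3. Both 1&3? no. Sum: 0
Gen 8: crossing 4x3. Both 1&3? no. Sum: 0
Gen 9: 1 under 3. Both 1&3? yes. Contrib: -1. Sum: -1
Gen 10: crossing 4x2. Both 1&3? no. Sum: -1
Gen 11: crossing 2x4. Both 1&3? no. Sum: -1
Gen 12: crossing 1x4. Both 1&3? no. Sum: -1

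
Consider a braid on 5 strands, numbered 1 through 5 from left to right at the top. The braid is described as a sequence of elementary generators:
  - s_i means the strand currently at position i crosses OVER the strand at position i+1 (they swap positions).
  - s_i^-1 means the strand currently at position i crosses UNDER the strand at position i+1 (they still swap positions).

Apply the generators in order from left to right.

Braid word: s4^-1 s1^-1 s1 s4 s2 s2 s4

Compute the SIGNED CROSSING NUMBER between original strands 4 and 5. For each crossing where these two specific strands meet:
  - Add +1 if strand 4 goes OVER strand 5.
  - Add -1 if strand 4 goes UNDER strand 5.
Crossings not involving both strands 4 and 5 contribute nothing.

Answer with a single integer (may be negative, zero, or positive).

Answer: -1

Derivation:
Gen 1: 4 under 5. Both 4&5? yes. Contrib: -1. Sum: -1
Gen 2: crossing 1x2. Both 4&5? no. Sum: -1
Gen 3: crossing 2x1. Both 4&5? no. Sum: -1
Gen 4: 5 over 4. Both 4&5? yes. Contrib: -1. Sum: -2
Gen 5: crossing 2x3. Both 4&5? no. Sum: -2
Gen 6: crossing 3x2. Both 4&5? no. Sum: -2
Gen 7: 4 over 5. Both 4&5? yes. Contrib: +1. Sum: -1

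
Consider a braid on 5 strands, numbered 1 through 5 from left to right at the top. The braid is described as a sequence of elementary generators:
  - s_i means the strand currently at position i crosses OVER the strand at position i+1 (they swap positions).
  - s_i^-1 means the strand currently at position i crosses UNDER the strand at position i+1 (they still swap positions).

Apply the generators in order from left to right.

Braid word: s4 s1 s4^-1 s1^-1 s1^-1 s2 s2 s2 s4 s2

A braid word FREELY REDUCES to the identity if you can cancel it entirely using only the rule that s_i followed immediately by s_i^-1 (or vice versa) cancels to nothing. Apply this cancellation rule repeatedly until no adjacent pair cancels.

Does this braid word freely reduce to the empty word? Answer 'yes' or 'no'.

Answer: no

Derivation:
Gen 1 (s4): push. Stack: [s4]
Gen 2 (s1): push. Stack: [s4 s1]
Gen 3 (s4^-1): push. Stack: [s4 s1 s4^-1]
Gen 4 (s1^-1): push. Stack: [s4 s1 s4^-1 s1^-1]
Gen 5 (s1^-1): push. Stack: [s4 s1 s4^-1 s1^-1 s1^-1]
Gen 6 (s2): push. Stack: [s4 s1 s4^-1 s1^-1 s1^-1 s2]
Gen 7 (s2): push. Stack: [s4 s1 s4^-1 s1^-1 s1^-1 s2 s2]
Gen 8 (s2): push. Stack: [s4 s1 s4^-1 s1^-1 s1^-1 s2 s2 s2]
Gen 9 (s4): push. Stack: [s4 s1 s4^-1 s1^-1 s1^-1 s2 s2 s2 s4]
Gen 10 (s2): push. Stack: [s4 s1 s4^-1 s1^-1 s1^-1 s2 s2 s2 s4 s2]
Reduced word: s4 s1 s4^-1 s1^-1 s1^-1 s2 s2 s2 s4 s2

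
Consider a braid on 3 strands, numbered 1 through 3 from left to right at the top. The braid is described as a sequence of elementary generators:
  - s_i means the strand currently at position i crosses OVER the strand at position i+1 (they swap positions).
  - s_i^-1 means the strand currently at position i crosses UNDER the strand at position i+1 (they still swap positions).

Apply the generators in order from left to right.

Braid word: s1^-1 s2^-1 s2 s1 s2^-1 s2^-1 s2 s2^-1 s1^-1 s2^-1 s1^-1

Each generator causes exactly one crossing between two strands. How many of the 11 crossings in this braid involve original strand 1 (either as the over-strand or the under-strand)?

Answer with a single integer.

Gen 1: crossing 1x2. Involves strand 1? yes. Count so far: 1
Gen 2: crossing 1x3. Involves strand 1? yes. Count so far: 2
Gen 3: crossing 3x1. Involves strand 1? yes. Count so far: 3
Gen 4: crossing 2x1. Involves strand 1? yes. Count so far: 4
Gen 5: crossing 2x3. Involves strand 1? no. Count so far: 4
Gen 6: crossing 3x2. Involves strand 1? no. Count so far: 4
Gen 7: crossing 2x3. Involves strand 1? no. Count so far: 4
Gen 8: crossing 3x2. Involves strand 1? no. Count so far: 4
Gen 9: crossing 1x2. Involves strand 1? yes. Count so far: 5
Gen 10: crossing 1x3. Involves strand 1? yes. Count so far: 6
Gen 11: crossing 2x3. Involves strand 1? no. Count so far: 6

Answer: 6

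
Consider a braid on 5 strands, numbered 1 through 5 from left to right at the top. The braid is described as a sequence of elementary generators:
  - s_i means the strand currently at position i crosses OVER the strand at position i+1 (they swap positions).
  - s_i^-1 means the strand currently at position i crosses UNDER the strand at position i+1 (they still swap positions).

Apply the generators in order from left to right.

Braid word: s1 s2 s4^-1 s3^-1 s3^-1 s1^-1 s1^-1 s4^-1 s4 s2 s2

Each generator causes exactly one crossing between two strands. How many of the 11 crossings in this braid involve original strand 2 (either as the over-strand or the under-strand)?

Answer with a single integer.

Gen 1: crossing 1x2. Involves strand 2? yes. Count so far: 1
Gen 2: crossing 1x3. Involves strand 2? no. Count so far: 1
Gen 3: crossing 4x5. Involves strand 2? no. Count so far: 1
Gen 4: crossing 1x5. Involves strand 2? no. Count so far: 1
Gen 5: crossing 5x1. Involves strand 2? no. Count so far: 1
Gen 6: crossing 2x3. Involves strand 2? yes. Count so far: 2
Gen 7: crossing 3x2. Involves strand 2? yes. Count so far: 3
Gen 8: crossing 5x4. Involves strand 2? no. Count so far: 3
Gen 9: crossing 4x5. Involves strand 2? no. Count so far: 3
Gen 10: crossing 3x1. Involves strand 2? no. Count so far: 3
Gen 11: crossing 1x3. Involves strand 2? no. Count so far: 3

Answer: 3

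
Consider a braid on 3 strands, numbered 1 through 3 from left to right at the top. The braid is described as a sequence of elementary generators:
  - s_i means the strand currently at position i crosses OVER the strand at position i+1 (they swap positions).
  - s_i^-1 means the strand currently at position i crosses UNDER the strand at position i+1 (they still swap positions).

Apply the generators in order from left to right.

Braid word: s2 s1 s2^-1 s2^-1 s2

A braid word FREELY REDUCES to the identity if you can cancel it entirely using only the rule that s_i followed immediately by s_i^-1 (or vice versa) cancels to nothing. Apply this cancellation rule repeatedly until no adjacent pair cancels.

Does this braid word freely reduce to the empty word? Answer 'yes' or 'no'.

Answer: no

Derivation:
Gen 1 (s2): push. Stack: [s2]
Gen 2 (s1): push. Stack: [s2 s1]
Gen 3 (s2^-1): push. Stack: [s2 s1 s2^-1]
Gen 4 (s2^-1): push. Stack: [s2 s1 s2^-1 s2^-1]
Gen 5 (s2): cancels prior s2^-1. Stack: [s2 s1 s2^-1]
Reduced word: s2 s1 s2^-1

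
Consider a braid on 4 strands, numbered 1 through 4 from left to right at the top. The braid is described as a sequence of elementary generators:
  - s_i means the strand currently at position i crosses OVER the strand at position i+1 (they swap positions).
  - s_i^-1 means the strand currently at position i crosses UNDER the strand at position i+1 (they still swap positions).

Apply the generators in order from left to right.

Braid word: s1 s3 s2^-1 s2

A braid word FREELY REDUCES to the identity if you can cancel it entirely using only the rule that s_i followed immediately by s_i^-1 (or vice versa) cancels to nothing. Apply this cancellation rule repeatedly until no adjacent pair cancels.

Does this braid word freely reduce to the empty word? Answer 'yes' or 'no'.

Gen 1 (s1): push. Stack: [s1]
Gen 2 (s3): push. Stack: [s1 s3]
Gen 3 (s2^-1): push. Stack: [s1 s3 s2^-1]
Gen 4 (s2): cancels prior s2^-1. Stack: [s1 s3]
Reduced word: s1 s3

Answer: no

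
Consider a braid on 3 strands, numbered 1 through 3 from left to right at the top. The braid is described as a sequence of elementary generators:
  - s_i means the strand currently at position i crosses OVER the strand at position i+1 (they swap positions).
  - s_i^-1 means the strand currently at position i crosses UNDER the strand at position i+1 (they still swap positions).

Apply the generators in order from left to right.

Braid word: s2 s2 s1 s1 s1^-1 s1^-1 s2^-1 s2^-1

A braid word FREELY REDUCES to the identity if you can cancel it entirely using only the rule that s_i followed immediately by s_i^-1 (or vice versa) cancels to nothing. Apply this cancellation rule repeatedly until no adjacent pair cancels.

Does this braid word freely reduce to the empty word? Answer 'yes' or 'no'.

Gen 1 (s2): push. Stack: [s2]
Gen 2 (s2): push. Stack: [s2 s2]
Gen 3 (s1): push. Stack: [s2 s2 s1]
Gen 4 (s1): push. Stack: [s2 s2 s1 s1]
Gen 5 (s1^-1): cancels prior s1. Stack: [s2 s2 s1]
Gen 6 (s1^-1): cancels prior s1. Stack: [s2 s2]
Gen 7 (s2^-1): cancels prior s2. Stack: [s2]
Gen 8 (s2^-1): cancels prior s2. Stack: []
Reduced word: (empty)

Answer: yes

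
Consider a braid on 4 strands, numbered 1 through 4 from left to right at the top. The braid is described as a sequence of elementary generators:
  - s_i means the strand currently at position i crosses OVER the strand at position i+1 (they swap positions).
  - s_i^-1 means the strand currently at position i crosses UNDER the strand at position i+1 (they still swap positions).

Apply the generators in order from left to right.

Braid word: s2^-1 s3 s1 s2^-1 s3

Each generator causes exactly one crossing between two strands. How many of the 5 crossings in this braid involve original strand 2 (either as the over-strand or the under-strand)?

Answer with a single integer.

Answer: 3

Derivation:
Gen 1: crossing 2x3. Involves strand 2? yes. Count so far: 1
Gen 2: crossing 2x4. Involves strand 2? yes. Count so far: 2
Gen 3: crossing 1x3. Involves strand 2? no. Count so far: 2
Gen 4: crossing 1x4. Involves strand 2? no. Count so far: 2
Gen 5: crossing 1x2. Involves strand 2? yes. Count so far: 3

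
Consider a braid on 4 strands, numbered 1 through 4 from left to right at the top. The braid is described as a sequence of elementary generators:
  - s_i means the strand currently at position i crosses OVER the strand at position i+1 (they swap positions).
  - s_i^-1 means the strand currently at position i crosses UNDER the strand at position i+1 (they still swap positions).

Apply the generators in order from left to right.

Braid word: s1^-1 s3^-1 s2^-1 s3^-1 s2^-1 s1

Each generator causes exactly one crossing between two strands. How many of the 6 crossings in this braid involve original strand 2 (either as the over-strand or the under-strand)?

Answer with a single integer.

Answer: 2

Derivation:
Gen 1: crossing 1x2. Involves strand 2? yes. Count so far: 1
Gen 2: crossing 3x4. Involves strand 2? no. Count so far: 1
Gen 3: crossing 1x4. Involves strand 2? no. Count so far: 1
Gen 4: crossing 1x3. Involves strand 2? no. Count so far: 1
Gen 5: crossing 4x3. Involves strand 2? no. Count so far: 1
Gen 6: crossing 2x3. Involves strand 2? yes. Count so far: 2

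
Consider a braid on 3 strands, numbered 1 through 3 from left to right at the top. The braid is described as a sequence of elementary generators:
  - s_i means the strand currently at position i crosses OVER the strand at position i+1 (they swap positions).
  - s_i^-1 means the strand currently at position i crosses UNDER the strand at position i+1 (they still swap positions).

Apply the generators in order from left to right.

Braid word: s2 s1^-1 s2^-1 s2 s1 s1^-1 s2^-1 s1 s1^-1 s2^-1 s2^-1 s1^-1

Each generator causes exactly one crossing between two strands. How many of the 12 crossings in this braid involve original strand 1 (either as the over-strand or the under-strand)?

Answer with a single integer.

Answer: 8

Derivation:
Gen 1: crossing 2x3. Involves strand 1? no. Count so far: 0
Gen 2: crossing 1x3. Involves strand 1? yes. Count so far: 1
Gen 3: crossing 1x2. Involves strand 1? yes. Count so far: 2
Gen 4: crossing 2x1. Involves strand 1? yes. Count so far: 3
Gen 5: crossing 3x1. Involves strand 1? yes. Count so far: 4
Gen 6: crossing 1x3. Involves strand 1? yes. Count so far: 5
Gen 7: crossing 1x2. Involves strand 1? yes. Count so far: 6
Gen 8: crossing 3x2. Involves strand 1? no. Count so far: 6
Gen 9: crossing 2x3. Involves strand 1? no. Count so far: 6
Gen 10: crossing 2x1. Involves strand 1? yes. Count so far: 7
Gen 11: crossing 1x2. Involves strand 1? yes. Count so far: 8
Gen 12: crossing 3x2. Involves strand 1? no. Count so far: 8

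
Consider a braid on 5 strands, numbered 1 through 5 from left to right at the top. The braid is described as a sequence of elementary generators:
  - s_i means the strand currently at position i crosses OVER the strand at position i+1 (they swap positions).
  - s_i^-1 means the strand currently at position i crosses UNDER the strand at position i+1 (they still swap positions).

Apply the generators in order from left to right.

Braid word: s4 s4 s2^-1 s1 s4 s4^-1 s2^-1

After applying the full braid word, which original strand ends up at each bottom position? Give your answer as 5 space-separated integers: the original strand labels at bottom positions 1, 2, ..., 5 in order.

Gen 1 (s4): strand 4 crosses over strand 5. Perm now: [1 2 3 5 4]
Gen 2 (s4): strand 5 crosses over strand 4. Perm now: [1 2 3 4 5]
Gen 3 (s2^-1): strand 2 crosses under strand 3. Perm now: [1 3 2 4 5]
Gen 4 (s1): strand 1 crosses over strand 3. Perm now: [3 1 2 4 5]
Gen 5 (s4): strand 4 crosses over strand 5. Perm now: [3 1 2 5 4]
Gen 6 (s4^-1): strand 5 crosses under strand 4. Perm now: [3 1 2 4 5]
Gen 7 (s2^-1): strand 1 crosses under strand 2. Perm now: [3 2 1 4 5]

Answer: 3 2 1 4 5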